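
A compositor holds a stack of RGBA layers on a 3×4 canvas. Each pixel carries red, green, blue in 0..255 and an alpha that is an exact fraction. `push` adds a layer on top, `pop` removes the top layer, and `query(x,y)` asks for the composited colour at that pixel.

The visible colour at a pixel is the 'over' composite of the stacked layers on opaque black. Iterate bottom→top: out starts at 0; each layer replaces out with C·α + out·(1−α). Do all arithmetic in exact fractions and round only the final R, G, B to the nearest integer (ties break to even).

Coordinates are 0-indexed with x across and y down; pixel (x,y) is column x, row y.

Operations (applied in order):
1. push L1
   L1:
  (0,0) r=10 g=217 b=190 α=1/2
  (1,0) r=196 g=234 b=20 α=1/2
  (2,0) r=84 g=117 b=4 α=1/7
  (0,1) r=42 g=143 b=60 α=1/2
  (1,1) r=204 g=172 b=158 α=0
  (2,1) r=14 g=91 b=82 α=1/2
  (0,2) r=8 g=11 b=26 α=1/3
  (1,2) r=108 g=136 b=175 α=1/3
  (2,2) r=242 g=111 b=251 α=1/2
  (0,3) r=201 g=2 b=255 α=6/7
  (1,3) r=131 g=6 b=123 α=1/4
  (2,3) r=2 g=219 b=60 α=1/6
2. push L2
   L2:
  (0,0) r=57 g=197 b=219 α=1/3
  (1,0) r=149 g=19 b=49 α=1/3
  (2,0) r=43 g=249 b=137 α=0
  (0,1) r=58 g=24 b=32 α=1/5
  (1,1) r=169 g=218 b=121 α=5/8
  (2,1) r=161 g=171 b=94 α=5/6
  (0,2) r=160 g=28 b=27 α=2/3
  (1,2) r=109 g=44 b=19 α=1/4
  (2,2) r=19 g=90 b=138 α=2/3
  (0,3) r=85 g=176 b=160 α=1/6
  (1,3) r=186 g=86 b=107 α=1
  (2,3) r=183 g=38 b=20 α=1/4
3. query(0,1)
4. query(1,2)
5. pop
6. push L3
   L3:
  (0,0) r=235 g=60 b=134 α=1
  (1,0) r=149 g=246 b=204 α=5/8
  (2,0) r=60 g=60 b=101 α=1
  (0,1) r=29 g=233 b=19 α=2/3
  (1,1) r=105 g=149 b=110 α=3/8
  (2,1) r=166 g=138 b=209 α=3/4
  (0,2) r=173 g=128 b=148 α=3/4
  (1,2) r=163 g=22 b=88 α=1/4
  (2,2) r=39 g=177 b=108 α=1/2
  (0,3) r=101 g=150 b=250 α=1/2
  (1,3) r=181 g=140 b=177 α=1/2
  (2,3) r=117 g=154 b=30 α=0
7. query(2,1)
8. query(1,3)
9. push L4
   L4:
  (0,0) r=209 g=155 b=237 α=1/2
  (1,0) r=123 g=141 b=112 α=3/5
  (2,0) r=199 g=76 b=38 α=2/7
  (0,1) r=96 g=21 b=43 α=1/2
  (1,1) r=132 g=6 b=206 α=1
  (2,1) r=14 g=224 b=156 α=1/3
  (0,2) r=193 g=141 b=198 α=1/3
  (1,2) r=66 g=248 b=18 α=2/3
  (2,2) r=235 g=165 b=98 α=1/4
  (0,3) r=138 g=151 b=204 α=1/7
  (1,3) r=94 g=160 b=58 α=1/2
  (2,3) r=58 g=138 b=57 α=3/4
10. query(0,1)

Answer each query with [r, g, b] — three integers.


query (0,1) [L1,L2] — begin 0,0,0
after L1 α=1/2: [21, 143/2, 30]
after L2 α=1/5: [142/5, 62, 152/5]
= [28, 62, 30]

query (1,2) [L1,L2] — begin 0,0,0
after L1 α=1/3: [36, 136/3, 175/3]
after L2 α=1/4: [217/4, 45, 97/2]
rounded: [54, 45, 48]

(2,1) stack=L1,L3; from [0,0,0]:
L1 α=1/2: [7, 91/2, 41]
L3 α=3/4: [505/4, 919/8, 167]
= [126, 115, 167]

at x=1,y=3 over L1,L3:
+L1 (α=1/4) → [131/4, 3/2, 123/4]
+L3 (α=1/2) → [855/8, 283/4, 831/8]
= [107, 71, 104]

query (0,1) [L1,L3,L4] — begin 0,0,0
after L1 α=1/2: [21, 143/2, 30]
after L3 α=2/3: [79/3, 1075/6, 68/3]
after L4 α=1/2: [367/6, 1201/12, 197/6]
= [61, 100, 33]


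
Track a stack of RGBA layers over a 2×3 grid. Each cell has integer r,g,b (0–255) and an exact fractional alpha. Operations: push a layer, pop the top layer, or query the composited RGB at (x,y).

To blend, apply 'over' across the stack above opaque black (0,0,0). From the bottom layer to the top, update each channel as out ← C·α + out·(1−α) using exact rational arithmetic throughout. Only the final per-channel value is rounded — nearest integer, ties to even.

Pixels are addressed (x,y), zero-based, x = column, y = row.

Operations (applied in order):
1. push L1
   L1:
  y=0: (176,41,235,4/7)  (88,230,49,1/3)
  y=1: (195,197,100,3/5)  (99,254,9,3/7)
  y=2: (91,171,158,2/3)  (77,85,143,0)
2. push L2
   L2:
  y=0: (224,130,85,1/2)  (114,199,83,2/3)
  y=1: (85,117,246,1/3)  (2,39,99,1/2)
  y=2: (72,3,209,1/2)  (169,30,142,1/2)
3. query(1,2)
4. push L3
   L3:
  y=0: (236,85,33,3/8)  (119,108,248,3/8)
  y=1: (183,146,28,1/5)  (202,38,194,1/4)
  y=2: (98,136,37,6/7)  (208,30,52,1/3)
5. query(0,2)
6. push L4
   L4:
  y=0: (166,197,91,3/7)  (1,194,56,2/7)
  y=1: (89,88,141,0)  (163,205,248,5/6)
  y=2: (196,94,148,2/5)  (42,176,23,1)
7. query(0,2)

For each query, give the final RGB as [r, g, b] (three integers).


at x=1,y=2 over L1,L2:
after L1 α=0: [0, 0, 0]
after L2 α=1/2: [169/2, 15, 71]
rounded: [84, 15, 71]

(0,2) stack=L1,L2,L3; from [0,0,0]:
after L1 α=2/3: [182/3, 114, 316/3]
after L2 α=1/2: [199/3, 117/2, 943/6]
after L3 α=6/7: [1963/21, 1749/14, 325/6]
= [93, 125, 54]

(0,2) stack=L1,L2,L3,L4; from [0,0,0]:
after L1 α=2/3: [182/3, 114, 316/3]
after L2 α=1/2: [199/3, 117/2, 943/6]
after L3 α=6/7: [1963/21, 1749/14, 325/6]
after L4 α=2/5: [4707/35, 7879/70, 917/10]
= [134, 113, 92]


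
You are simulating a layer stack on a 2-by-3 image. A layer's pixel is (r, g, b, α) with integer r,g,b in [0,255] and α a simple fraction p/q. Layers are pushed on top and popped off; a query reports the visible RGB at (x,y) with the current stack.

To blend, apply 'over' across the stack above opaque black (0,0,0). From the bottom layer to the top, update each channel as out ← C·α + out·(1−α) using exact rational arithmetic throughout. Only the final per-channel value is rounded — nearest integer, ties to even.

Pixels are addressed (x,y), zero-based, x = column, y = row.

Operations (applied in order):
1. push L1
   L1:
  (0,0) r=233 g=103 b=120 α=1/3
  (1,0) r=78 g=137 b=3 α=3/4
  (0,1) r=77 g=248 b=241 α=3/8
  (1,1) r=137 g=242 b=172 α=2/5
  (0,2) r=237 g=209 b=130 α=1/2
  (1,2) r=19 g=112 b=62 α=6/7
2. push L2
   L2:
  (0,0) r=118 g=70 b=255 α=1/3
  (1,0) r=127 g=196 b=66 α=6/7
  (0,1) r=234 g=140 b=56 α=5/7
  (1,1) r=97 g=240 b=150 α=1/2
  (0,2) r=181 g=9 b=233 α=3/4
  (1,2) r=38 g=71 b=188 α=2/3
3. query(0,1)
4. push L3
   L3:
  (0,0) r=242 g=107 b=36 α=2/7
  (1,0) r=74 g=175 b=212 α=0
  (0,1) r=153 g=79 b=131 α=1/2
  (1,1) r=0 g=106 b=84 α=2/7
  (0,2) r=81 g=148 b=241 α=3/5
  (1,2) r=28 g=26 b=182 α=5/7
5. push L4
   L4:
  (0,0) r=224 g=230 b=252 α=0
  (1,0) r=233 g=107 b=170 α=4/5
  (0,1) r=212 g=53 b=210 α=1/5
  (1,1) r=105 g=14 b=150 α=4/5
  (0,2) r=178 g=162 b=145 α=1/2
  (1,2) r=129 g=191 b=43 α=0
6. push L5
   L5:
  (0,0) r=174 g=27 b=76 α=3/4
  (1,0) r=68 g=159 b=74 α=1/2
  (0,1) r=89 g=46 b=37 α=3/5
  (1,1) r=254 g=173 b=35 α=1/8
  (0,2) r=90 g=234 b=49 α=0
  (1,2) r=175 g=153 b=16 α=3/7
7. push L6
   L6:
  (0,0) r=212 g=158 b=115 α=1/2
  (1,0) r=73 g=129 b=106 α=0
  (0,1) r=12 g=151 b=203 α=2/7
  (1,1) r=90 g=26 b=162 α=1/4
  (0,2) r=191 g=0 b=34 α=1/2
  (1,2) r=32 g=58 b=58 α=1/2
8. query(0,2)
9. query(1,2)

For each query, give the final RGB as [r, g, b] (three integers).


(0,1) stack=L1,L2; from [0,0,0]:
after L1 α=3/8: [231/8, 93, 723/8]
after L2 α=5/7: [4911/28, 886/7, 1843/28]
= [175, 127, 66]

query (0,2) [L1,L2,L3,L4,L5,L6] — begin 0,0,0
+L1 (α=1/2) → [237/2, 209/2, 65]
+L2 (α=3/4) → [1323/8, 263/8, 191]
+L3 (α=3/5) → [459/4, 2039/20, 221]
+L4 (α=1/2) → [1171/8, 5279/40, 183]
+L5 (α=0) → [1171/8, 5279/40, 183]
+L6 (α=1/2) → [2699/16, 5279/80, 217/2]
rounded: [169, 66, 108]

query (1,2) [L1,L2,L3,L4,L5,L6] — begin 0,0,0
L1 α=6/7: [114/7, 96, 372/7]
L2 α=2/3: [646/21, 238/3, 3004/21]
L3 α=5/7: [4232/147, 866/21, 25118/147]
L4 α=0: [4232/147, 866/21, 25118/147]
L5 α=3/7: [94103/1029, 13103/147, 107528/1029]
L6 α=1/2: [127031/2058, 21629/294, 83605/1029]
→ [62, 74, 81]


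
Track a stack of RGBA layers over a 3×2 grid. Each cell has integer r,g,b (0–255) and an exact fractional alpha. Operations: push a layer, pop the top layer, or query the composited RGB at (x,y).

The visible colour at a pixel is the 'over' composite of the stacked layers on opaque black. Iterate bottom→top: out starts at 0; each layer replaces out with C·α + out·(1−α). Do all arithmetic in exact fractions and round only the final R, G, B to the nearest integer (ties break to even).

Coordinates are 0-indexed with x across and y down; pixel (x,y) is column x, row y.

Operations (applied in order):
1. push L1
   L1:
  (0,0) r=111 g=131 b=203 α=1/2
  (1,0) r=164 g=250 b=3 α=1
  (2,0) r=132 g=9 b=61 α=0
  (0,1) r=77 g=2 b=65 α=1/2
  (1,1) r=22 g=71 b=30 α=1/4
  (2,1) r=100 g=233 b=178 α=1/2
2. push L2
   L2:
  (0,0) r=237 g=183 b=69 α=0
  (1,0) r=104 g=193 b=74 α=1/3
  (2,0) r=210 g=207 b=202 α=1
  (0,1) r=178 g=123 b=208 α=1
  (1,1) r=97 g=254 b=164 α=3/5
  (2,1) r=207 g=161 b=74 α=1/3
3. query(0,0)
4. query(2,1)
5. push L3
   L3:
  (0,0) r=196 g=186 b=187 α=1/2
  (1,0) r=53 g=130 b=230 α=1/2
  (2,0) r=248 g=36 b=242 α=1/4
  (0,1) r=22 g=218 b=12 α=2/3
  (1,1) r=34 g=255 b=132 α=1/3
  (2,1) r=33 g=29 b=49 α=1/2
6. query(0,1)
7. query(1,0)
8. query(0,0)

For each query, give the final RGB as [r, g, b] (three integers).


query (0,0) [L1,L2] — begin 0,0,0
after L1 α=1/2: [111/2, 131/2, 203/2]
after L2 α=0: [111/2, 131/2, 203/2]
rounded: [56, 66, 102]

at x=2,y=1 over L1,L2:
L1 α=1/2: [50, 233/2, 89]
L2 α=1/3: [307/3, 394/3, 84]
= [102, 131, 84]

at x=0,y=1 over L1,L2,L3:
L1 α=1/2: [77/2, 1, 65/2]
L2 α=1: [178, 123, 208]
L3 α=2/3: [74, 559/3, 232/3]
→ [74, 186, 77]

query (1,0) [L1,L2,L3] — begin 0,0,0
+L1 (α=1) → [164, 250, 3]
+L2 (α=1/3) → [144, 231, 80/3]
+L3 (α=1/2) → [197/2, 361/2, 385/3]
→ [98, 180, 128]

query (0,0) [L1,L2,L3] — begin 0,0,0
L1 α=1/2: [111/2, 131/2, 203/2]
L2 α=0: [111/2, 131/2, 203/2]
L3 α=1/2: [503/4, 503/4, 577/4]
→ [126, 126, 144]


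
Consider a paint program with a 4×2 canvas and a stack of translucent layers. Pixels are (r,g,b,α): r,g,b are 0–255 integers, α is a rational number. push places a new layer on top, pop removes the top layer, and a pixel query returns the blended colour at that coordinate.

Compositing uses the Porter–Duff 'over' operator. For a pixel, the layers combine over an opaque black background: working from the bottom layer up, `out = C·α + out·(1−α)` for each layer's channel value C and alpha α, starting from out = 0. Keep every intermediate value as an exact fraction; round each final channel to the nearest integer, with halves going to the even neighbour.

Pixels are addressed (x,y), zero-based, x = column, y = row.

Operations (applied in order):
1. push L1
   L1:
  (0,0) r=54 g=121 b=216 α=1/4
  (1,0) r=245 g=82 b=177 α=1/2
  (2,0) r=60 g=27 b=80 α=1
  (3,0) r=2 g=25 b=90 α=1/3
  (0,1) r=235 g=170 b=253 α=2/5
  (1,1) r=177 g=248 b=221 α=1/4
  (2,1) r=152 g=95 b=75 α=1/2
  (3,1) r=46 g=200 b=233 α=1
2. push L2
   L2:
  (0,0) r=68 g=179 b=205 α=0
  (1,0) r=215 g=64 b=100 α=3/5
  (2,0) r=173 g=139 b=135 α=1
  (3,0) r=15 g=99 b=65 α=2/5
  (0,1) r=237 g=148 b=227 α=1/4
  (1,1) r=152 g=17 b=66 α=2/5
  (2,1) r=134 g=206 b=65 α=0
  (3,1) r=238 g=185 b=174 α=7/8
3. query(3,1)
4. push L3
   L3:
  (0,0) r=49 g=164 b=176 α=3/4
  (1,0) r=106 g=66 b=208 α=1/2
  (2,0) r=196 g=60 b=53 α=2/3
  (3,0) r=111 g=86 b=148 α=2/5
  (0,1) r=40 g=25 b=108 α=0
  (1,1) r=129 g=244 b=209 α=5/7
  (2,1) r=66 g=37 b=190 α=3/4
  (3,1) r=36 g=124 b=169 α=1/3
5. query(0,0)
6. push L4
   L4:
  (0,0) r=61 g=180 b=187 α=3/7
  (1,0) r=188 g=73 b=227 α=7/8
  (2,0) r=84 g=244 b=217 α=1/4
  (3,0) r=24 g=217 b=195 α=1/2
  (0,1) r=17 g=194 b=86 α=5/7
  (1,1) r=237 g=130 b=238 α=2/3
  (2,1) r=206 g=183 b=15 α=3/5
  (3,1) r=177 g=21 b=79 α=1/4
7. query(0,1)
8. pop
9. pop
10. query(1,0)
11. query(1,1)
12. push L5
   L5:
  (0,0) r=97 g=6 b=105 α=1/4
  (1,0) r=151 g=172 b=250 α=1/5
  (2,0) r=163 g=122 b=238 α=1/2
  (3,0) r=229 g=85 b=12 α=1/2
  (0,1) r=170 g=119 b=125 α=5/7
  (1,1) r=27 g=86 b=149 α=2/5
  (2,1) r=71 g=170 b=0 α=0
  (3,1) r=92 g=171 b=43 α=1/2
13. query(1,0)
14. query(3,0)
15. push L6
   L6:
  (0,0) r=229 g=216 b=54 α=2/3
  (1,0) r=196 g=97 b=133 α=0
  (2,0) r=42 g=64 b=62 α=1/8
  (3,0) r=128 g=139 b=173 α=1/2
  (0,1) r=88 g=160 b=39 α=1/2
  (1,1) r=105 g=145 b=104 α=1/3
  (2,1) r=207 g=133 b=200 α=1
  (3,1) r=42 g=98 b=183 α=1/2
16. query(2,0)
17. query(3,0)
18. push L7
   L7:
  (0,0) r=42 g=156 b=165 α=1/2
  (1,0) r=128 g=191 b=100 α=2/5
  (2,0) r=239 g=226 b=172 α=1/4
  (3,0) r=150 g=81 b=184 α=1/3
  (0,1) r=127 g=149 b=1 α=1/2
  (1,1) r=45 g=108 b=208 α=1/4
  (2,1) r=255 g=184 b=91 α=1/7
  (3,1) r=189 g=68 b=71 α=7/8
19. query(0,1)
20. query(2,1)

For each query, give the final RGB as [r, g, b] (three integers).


at x=3,y=1 over L1,L2:
+L1 (α=1) → [46, 200, 233]
+L2 (α=7/8) → [214, 1495/8, 1451/8]
= [214, 187, 181]

at x=0,y=0 over L1,L2,L3:
after L1 α=1/4: [27/2, 121/4, 54]
after L2 α=0: [27/2, 121/4, 54]
after L3 α=3/4: [321/8, 2089/16, 291/2]
= [40, 131, 146]

at x=0,y=1 over L1,L2,L3,L4:
L1 α=2/5: [94, 68, 506/5]
L2 α=1/4: [519/4, 88, 2653/20]
L3 α=0: [519/4, 88, 2653/20]
L4 α=5/7: [689/14, 1146/7, 6953/70]
rounded: [49, 164, 99]

at x=1,y=0 over L1,L2:
L1 α=1/2: [245/2, 41, 177/2]
L2 α=3/5: [178, 274/5, 477/5]
rounded: [178, 55, 95]

(1,1) stack=L1,L2; from [0,0,0]:
+L1 (α=1/4) → [177/4, 62, 221/4]
+L2 (α=2/5) → [1747/20, 44, 1191/20]
→ [87, 44, 60]

(1,0) stack=L1,L2,L5; from [0,0,0]:
L1 α=1/2: [245/2, 41, 177/2]
L2 α=3/5: [178, 274/5, 477/5]
L5 α=1/5: [863/5, 1956/25, 3158/25]
rounded: [173, 78, 126]

(3,0) stack=L1,L2,L5; from [0,0,0]:
+L1 (α=1/3) → [2/3, 25/3, 30]
+L2 (α=2/5) → [32/5, 223/5, 44]
+L5 (α=1/2) → [1177/10, 324/5, 28]
= [118, 65, 28]

(2,0) stack=L1,L2,L5,L6; from [0,0,0]:
after L1 α=1: [60, 27, 80]
after L2 α=1: [173, 139, 135]
after L5 α=1/2: [168, 261/2, 373/2]
after L6 α=1/8: [609/4, 1955/16, 2735/16]
rounded: [152, 122, 171]

(3,0) stack=L1,L2,L5,L6; from [0,0,0]:
after L1 α=1/3: [2/3, 25/3, 30]
after L2 α=2/5: [32/5, 223/5, 44]
after L5 α=1/2: [1177/10, 324/5, 28]
after L6 α=1/2: [2457/20, 1019/10, 201/2]
= [123, 102, 100]

at x=0,y=1 over L1,L2,L5,L6,L7:
+L1 (α=2/5) → [94, 68, 506/5]
+L2 (α=1/4) → [519/4, 88, 2653/20]
+L5 (α=5/7) → [317/2, 771/7, 8903/70]
+L6 (α=1/2) → [493/4, 1891/14, 11633/140]
+L7 (α=1/2) → [1001/8, 3977/28, 11773/280]
→ [125, 142, 42]

(2,1) stack=L1,L2,L5,L6,L7; from [0,0,0]:
+L1 (α=1/2) → [76, 95/2, 75/2]
+L2 (α=0) → [76, 95/2, 75/2]
+L5 (α=0) → [76, 95/2, 75/2]
+L6 (α=1) → [207, 133, 200]
+L7 (α=1/7) → [1497/7, 982/7, 1291/7]
→ [214, 140, 184]


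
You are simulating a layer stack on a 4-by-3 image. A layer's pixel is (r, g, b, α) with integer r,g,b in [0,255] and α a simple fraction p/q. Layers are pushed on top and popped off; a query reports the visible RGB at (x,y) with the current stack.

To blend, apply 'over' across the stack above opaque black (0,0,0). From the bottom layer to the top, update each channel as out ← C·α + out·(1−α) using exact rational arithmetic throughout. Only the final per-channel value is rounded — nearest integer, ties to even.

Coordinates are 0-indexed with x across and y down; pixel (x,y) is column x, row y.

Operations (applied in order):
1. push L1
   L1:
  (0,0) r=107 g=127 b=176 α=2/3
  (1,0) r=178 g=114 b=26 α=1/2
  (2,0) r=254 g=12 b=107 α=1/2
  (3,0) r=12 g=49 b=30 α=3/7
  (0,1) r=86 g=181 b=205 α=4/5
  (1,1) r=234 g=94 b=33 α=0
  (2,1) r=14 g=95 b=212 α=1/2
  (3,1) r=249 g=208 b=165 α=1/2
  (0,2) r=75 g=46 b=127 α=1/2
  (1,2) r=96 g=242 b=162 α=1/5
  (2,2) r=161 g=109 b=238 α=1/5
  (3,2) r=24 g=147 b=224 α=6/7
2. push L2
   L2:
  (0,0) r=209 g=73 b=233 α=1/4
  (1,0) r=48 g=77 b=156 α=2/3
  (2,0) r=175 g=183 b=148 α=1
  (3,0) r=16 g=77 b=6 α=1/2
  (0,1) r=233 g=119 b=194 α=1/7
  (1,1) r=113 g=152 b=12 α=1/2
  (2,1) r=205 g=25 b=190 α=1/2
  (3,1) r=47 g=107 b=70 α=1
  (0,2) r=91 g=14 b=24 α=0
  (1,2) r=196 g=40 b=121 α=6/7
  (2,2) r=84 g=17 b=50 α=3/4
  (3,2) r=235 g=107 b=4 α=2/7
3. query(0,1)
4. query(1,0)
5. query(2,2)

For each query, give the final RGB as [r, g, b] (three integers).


(0,1) stack=L1,L2; from [0,0,0]:
L1 α=4/5: [344/5, 724/5, 164]
L2 α=1/7: [3229/35, 4939/35, 1178/7]
= [92, 141, 168]

query (1,0) [L1,L2] — begin 0,0,0
L1 α=1/2: [89, 57, 13]
L2 α=2/3: [185/3, 211/3, 325/3]
= [62, 70, 108]

at x=2,y=2 over L1,L2:
L1 α=1/5: [161/5, 109/5, 238/5]
L2 α=3/4: [1421/20, 91/5, 247/5]
rounded: [71, 18, 49]


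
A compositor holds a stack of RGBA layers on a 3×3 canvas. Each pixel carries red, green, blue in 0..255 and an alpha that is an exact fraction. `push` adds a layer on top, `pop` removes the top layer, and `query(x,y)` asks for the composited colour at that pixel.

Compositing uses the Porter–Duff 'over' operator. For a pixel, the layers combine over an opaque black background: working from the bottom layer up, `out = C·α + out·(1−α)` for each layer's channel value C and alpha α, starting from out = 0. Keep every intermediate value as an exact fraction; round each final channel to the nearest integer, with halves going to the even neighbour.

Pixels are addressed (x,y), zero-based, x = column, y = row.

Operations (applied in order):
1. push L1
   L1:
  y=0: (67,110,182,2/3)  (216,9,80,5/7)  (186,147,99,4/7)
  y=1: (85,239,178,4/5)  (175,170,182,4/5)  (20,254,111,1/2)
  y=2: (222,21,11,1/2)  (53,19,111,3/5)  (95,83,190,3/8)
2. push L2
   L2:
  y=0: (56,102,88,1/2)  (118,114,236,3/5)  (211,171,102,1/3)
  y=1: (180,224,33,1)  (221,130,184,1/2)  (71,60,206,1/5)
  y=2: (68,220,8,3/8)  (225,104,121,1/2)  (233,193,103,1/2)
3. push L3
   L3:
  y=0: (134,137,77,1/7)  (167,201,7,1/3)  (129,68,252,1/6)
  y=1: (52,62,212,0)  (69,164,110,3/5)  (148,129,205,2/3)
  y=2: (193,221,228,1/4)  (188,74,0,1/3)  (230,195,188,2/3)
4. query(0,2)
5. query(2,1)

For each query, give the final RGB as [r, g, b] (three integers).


at x=0,y=2 over L1,L2,L3:
after L1 α=1/2: [111, 21/2, 11/2]
after L2 α=3/8: [759/8, 1425/16, 103/16]
after L3 α=1/4: [3821/32, 7811/64, 3957/64]
= [119, 122, 62]

at x=2,y=1 over L1,L2,L3:
L1 α=1/2: [10, 127, 111/2]
L2 α=1/5: [111/5, 568/5, 428/5]
L3 α=2/3: [1591/15, 1858/15, 826/5]
= [106, 124, 165]


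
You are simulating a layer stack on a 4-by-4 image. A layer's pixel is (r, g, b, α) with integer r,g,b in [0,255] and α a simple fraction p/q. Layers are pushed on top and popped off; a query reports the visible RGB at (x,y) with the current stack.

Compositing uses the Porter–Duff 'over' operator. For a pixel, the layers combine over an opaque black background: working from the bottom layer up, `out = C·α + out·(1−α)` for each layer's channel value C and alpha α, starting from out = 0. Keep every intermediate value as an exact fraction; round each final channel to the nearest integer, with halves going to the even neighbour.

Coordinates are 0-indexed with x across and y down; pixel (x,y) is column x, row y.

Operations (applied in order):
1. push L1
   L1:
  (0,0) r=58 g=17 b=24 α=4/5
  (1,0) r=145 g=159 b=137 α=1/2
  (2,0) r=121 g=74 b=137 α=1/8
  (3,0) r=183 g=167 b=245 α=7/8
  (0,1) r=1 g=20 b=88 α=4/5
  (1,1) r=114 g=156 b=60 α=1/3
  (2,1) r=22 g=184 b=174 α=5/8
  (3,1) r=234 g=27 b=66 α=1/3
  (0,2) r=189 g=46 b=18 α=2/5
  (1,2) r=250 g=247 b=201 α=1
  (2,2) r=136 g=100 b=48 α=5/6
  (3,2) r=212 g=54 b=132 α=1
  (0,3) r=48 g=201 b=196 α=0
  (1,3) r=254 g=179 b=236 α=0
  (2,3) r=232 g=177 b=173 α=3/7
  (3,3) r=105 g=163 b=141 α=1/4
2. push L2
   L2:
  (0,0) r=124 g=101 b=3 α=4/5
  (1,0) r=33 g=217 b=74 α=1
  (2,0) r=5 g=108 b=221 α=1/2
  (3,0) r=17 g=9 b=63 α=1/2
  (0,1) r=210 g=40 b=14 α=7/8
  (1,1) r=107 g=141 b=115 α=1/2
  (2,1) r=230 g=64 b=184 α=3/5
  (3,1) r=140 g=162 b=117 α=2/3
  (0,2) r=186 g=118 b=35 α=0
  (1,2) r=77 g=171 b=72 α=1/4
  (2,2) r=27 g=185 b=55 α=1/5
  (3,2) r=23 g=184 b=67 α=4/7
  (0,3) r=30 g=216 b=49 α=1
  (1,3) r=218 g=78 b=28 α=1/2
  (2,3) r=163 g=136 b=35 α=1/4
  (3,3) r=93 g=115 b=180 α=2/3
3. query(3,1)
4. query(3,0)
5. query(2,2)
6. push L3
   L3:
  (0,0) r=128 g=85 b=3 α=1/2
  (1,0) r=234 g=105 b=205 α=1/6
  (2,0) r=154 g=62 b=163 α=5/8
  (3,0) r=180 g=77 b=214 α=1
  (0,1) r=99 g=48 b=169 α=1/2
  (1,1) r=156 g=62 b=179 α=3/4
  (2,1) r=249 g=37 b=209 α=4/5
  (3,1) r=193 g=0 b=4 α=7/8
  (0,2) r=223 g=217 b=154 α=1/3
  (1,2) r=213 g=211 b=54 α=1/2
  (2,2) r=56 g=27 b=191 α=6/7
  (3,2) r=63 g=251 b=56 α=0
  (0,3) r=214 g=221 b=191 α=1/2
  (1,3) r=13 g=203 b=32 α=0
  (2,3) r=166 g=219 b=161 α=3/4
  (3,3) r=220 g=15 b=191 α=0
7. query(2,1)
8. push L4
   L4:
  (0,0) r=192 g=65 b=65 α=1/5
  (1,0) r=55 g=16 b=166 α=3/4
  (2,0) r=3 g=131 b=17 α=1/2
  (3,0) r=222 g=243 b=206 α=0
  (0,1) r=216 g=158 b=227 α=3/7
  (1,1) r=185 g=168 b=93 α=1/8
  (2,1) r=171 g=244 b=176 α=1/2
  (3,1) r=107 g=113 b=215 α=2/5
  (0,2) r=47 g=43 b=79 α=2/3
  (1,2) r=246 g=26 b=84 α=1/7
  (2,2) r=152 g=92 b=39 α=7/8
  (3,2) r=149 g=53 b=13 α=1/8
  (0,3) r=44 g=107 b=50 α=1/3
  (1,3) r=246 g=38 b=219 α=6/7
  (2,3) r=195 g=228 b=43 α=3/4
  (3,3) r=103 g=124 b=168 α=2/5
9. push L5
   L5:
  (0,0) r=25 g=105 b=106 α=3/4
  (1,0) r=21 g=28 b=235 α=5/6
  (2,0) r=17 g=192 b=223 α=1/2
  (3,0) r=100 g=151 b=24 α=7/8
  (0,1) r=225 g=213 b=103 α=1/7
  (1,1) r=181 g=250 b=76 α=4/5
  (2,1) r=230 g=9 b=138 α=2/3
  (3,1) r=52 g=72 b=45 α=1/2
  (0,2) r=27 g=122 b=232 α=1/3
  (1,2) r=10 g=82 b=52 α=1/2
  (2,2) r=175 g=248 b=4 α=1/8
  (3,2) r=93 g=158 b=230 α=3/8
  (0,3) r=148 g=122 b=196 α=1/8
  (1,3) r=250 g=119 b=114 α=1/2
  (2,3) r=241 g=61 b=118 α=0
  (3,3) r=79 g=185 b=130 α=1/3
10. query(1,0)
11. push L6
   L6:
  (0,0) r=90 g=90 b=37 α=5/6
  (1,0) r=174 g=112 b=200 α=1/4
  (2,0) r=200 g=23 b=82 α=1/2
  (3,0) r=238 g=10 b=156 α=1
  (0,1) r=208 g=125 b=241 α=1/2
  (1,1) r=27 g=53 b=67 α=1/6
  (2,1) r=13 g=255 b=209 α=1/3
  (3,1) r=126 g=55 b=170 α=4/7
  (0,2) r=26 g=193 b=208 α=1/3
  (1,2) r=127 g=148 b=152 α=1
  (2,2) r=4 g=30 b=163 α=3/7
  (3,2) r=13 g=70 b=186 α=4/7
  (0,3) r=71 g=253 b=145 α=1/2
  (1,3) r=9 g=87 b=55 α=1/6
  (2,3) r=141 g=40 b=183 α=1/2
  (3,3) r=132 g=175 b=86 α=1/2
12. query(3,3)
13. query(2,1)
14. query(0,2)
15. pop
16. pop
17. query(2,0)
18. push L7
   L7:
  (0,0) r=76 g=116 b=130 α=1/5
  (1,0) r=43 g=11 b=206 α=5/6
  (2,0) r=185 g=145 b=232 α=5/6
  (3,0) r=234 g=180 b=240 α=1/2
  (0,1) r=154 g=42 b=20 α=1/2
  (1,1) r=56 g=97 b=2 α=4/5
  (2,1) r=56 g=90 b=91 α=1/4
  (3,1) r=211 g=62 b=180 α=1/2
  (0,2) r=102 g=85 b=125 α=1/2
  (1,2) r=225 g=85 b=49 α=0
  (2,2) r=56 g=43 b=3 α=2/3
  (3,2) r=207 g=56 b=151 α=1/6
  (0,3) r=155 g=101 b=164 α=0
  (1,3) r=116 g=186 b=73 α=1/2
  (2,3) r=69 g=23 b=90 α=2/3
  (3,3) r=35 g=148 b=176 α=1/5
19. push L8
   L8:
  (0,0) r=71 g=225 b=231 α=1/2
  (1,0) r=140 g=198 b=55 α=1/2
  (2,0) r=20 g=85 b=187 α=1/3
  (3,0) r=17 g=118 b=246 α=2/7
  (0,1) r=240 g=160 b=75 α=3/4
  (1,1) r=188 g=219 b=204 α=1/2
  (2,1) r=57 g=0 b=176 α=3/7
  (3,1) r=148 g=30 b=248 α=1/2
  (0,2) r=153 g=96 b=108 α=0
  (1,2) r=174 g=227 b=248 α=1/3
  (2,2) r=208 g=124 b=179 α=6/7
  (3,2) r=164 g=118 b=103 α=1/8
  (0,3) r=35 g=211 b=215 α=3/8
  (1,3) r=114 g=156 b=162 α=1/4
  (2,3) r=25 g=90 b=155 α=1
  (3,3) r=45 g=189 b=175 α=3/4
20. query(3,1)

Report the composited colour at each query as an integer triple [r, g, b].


query (3,1) [L1,L2] — begin 0,0,0
after L1 α=1/3: [78, 9, 22]
after L2 α=2/3: [358/3, 111, 256/3]
rounded: [119, 111, 85]

(3,0) stack=L1,L2; from [0,0,0]:
after L1 α=7/8: [1281/8, 1169/8, 1715/8]
after L2 α=1/2: [1417/16, 1241/16, 2219/16]
→ [89, 78, 139]

query (2,2) [L1,L2] — begin 0,0,0
after L1 α=5/6: [340/3, 250/3, 40]
after L2 α=1/5: [1441/15, 311/3, 43]
= [96, 104, 43]

query (2,1) [L1,L2,L3] — begin 0,0,0
+L1 (α=5/8) → [55/4, 115, 435/4]
+L2 (α=3/5) → [287/2, 422/5, 1539/10]
+L3 (α=4/5) → [2279/10, 1162/25, 9899/50]
→ [228, 46, 198]

query (1,0) [L1,L2,L3,L4,L5] — begin 0,0,0
L1 α=1/2: [145/2, 159/2, 137/2]
L2 α=1: [33, 217, 74]
L3 α=1/6: [133/2, 595/3, 575/6]
L4 α=3/4: [463/8, 739/12, 3563/24]
L5 α=5/6: [1303/48, 2419/72, 31763/144]
→ [27, 34, 221]

query (3,3) [L1,L2,L3,L4,L5,L6] — begin 0,0,0
+L1 (α=1/4) → [105/4, 163/4, 141/4]
+L2 (α=2/3) → [283/4, 361/4, 527/4]
+L3 (α=0) → [283/4, 361/4, 527/4]
+L4 (α=2/5) → [1673/20, 415/4, 585/4]
+L5 (α=1/3) → [821/10, 785/6, 845/6]
+L6 (α=1/2) → [2141/20, 1835/12, 1361/12]
→ [107, 153, 113]

at x=2,y=1 over L1,L2,L3,L4,L5,L6:
L1 α=5/8: [55/4, 115, 435/4]
L2 α=3/5: [287/2, 422/5, 1539/10]
L3 α=4/5: [2279/10, 1162/25, 9899/50]
L4 α=1/2: [3989/20, 3631/25, 18699/100]
L5 α=2/3: [13189/60, 4081/75, 15433/100]
L6 α=1/3: [13579/90, 27287/225, 25883/150]
rounded: [151, 121, 173]

at x=0,y=2 over L1,L2,L3,L4,L5,L6:
after L1 α=2/5: [378/5, 92/5, 36/5]
after L2 α=0: [378/5, 92/5, 36/5]
after L3 α=1/3: [1871/15, 423/5, 842/15]
after L4 α=2/3: [3281/45, 853/15, 3212/45]
after L5 α=1/3: [7777/135, 3536/45, 16864/135]
after L6 α=1/3: [19064/405, 15757/135, 61808/405]
→ [47, 117, 153]

at x=2,y=0 over L1,L2,L3,L4:
after L1 α=1/8: [121/8, 37/4, 137/8]
after L2 α=1/2: [161/16, 469/8, 1905/16]
after L3 α=5/8: [12803/128, 3887/64, 18755/128]
after L4 α=1/2: [13187/256, 12271/128, 20931/256]
→ [52, 96, 82]

(3,1) stack=L1,L2,L3,L4,L7,L8; from [0,0,0]:
L1 α=1/3: [78, 9, 22]
L2 α=2/3: [358/3, 111, 256/3]
L3 α=7/8: [4411/24, 111/8, 85/6]
L4 α=2/5: [6123/40, 2141/40, 189/2]
L7 α=1/2: [14563/80, 4621/80, 549/4]
L8 α=1/2: [26403/160, 7021/160, 1541/8]
= [165, 44, 193]


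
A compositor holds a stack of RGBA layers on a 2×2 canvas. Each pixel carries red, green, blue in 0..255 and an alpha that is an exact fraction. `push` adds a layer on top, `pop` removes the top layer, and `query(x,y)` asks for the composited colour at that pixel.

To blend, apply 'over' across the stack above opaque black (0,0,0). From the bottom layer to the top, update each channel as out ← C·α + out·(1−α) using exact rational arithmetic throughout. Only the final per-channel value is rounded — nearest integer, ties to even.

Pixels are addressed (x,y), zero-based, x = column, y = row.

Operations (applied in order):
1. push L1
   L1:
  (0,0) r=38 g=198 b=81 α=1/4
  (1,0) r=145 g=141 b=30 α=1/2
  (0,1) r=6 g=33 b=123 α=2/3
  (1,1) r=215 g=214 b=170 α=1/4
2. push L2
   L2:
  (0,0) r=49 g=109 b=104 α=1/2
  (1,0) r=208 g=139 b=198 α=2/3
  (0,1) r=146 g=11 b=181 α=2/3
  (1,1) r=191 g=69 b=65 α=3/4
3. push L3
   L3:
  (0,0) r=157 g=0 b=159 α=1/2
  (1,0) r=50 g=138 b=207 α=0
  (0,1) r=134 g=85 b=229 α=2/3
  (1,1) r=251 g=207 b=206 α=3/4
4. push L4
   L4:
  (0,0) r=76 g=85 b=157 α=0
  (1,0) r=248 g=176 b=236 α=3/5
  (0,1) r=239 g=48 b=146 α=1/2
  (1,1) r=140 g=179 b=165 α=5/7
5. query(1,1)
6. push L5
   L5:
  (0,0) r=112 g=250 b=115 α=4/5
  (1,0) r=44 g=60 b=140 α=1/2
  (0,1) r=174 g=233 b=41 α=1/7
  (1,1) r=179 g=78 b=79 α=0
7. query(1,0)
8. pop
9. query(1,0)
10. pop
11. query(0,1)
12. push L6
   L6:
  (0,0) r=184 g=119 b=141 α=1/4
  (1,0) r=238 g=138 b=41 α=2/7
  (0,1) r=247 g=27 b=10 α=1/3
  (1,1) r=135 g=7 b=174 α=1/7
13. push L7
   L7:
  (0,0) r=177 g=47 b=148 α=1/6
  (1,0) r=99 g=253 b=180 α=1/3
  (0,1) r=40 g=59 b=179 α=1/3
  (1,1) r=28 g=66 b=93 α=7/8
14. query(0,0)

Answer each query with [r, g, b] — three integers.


(1,1) stack=L1,L2,L3,L4; from [0,0,0]:
+L1 (α=1/4) → [215/4, 107/2, 85/2]
+L2 (α=3/4) → [2507/16, 521/8, 475/8]
+L3 (α=3/4) → [14555/64, 5489/32, 5419/32]
+L4 (α=5/7) → [36955/224, 19809/112, 18619/112]
rounded: [165, 177, 166]

query (1,0) [L1,L2,L3,L4,L5] — begin 0,0,0
L1 α=1/2: [145/2, 141/2, 15]
L2 α=2/3: [977/6, 697/6, 137]
L3 α=0: [977/6, 697/6, 137]
L4 α=3/5: [3209/15, 2281/15, 982/5]
L5 α=1/2: [3869/30, 3181/30, 841/5]
= [129, 106, 168]

at x=1,y=0 over L1,L2,L3,L4:
after L1 α=1/2: [145/2, 141/2, 15]
after L2 α=2/3: [977/6, 697/6, 137]
after L3 α=0: [977/6, 697/6, 137]
after L4 α=3/5: [3209/15, 2281/15, 982/5]
→ [214, 152, 196]

(0,1) stack=L1,L2,L3; from [0,0,0]:
L1 α=2/3: [4, 22, 82]
L2 α=2/3: [296/3, 44/3, 148]
L3 α=2/3: [1100/9, 554/9, 202]
rounded: [122, 62, 202]

(0,0) stack=L1,L2,L3,L6,L7; from [0,0,0]:
+L1 (α=1/4) → [19/2, 99/2, 81/4]
+L2 (α=1/2) → [117/4, 317/4, 497/8]
+L3 (α=1/2) → [745/8, 317/8, 1769/16]
+L6 (α=1/4) → [3707/32, 1903/32, 7563/64]
+L7 (α=1/6) → [24199/192, 3673/64, 47287/384]
rounded: [126, 57, 123]


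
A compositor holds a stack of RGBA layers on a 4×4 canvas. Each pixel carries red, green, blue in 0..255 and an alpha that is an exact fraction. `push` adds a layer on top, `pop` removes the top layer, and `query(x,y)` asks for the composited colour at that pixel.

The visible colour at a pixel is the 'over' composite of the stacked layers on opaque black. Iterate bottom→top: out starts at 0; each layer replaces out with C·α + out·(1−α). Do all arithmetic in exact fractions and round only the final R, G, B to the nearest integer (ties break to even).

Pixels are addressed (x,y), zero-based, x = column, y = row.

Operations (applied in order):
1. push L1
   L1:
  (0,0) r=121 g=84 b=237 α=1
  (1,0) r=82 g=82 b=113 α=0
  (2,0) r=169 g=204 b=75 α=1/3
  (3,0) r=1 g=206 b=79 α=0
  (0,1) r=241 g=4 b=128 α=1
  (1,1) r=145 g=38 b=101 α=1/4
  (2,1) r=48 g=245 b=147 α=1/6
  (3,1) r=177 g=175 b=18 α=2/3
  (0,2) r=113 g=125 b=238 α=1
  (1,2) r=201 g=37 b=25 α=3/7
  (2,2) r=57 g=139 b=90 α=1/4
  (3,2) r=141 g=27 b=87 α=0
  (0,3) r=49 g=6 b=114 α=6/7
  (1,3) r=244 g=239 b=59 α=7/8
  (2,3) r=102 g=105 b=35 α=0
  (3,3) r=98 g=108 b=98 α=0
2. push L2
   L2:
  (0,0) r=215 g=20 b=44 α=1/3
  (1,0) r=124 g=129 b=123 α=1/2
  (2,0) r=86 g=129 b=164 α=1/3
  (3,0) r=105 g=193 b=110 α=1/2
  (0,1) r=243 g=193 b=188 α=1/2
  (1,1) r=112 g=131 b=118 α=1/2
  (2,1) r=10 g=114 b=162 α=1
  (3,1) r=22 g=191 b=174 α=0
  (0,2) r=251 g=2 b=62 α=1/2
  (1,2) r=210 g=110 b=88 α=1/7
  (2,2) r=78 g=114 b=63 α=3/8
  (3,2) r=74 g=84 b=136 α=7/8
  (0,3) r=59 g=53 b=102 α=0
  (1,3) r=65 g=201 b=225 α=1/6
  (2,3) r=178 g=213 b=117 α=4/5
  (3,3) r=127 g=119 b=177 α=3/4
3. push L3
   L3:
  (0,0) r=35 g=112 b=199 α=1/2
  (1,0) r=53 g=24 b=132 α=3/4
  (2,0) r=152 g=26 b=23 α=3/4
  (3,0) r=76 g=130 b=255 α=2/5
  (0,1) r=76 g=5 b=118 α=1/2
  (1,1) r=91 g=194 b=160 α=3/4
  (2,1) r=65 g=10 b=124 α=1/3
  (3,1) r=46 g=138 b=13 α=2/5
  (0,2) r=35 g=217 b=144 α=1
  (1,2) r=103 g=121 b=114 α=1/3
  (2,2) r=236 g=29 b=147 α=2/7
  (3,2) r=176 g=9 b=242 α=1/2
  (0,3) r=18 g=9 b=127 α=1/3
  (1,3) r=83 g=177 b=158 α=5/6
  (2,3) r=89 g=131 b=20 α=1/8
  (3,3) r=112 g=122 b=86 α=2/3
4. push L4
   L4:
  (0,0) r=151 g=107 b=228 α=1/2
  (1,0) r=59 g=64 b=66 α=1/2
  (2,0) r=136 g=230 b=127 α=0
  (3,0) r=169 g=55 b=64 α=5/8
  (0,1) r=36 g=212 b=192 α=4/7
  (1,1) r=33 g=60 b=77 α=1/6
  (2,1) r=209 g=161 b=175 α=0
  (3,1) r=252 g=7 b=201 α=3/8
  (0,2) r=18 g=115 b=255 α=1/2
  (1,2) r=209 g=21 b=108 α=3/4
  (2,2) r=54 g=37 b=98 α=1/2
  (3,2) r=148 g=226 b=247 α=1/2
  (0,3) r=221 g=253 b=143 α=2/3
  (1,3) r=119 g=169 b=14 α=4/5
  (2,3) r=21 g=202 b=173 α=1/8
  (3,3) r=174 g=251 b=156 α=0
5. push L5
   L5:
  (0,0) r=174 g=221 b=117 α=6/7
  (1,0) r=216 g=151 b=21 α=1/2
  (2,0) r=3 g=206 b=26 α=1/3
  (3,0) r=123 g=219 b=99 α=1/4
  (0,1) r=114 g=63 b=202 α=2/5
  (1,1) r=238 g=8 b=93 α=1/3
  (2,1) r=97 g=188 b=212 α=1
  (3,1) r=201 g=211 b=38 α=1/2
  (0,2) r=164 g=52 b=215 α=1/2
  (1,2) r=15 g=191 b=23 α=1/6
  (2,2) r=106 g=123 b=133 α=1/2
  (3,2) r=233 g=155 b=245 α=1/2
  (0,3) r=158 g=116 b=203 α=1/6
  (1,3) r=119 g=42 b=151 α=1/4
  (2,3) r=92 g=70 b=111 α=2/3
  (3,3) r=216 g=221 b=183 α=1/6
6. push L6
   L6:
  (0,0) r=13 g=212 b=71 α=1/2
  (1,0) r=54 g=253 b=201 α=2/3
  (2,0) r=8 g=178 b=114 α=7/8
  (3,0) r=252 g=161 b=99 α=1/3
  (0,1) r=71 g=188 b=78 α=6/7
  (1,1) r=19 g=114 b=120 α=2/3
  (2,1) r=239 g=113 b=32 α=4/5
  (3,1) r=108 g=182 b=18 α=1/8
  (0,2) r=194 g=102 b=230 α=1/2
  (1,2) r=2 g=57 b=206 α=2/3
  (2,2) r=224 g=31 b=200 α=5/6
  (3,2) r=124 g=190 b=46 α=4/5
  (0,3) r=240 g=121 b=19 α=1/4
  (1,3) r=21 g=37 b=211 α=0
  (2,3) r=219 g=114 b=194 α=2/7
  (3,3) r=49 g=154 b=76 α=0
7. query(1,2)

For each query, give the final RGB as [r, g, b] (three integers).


at x=1,y=2 over L1,L2,L3,L4,L5,L6:
L1 α=3/7: [603/7, 111/7, 75/7]
L2 α=1/7: [5088/49, 1436/49, 1066/49]
L3 α=1/3: [15223/147, 8801/147, 7718/147]
L4 α=3/4: [26848/147, 9031/294, 27673/294]
L5 α=1/6: [136445/882, 101309/1764, 145127/1764]
L6 α=2/3: [139973/2646, 302405/5292, 871895/5292]
rounded: [53, 57, 165]


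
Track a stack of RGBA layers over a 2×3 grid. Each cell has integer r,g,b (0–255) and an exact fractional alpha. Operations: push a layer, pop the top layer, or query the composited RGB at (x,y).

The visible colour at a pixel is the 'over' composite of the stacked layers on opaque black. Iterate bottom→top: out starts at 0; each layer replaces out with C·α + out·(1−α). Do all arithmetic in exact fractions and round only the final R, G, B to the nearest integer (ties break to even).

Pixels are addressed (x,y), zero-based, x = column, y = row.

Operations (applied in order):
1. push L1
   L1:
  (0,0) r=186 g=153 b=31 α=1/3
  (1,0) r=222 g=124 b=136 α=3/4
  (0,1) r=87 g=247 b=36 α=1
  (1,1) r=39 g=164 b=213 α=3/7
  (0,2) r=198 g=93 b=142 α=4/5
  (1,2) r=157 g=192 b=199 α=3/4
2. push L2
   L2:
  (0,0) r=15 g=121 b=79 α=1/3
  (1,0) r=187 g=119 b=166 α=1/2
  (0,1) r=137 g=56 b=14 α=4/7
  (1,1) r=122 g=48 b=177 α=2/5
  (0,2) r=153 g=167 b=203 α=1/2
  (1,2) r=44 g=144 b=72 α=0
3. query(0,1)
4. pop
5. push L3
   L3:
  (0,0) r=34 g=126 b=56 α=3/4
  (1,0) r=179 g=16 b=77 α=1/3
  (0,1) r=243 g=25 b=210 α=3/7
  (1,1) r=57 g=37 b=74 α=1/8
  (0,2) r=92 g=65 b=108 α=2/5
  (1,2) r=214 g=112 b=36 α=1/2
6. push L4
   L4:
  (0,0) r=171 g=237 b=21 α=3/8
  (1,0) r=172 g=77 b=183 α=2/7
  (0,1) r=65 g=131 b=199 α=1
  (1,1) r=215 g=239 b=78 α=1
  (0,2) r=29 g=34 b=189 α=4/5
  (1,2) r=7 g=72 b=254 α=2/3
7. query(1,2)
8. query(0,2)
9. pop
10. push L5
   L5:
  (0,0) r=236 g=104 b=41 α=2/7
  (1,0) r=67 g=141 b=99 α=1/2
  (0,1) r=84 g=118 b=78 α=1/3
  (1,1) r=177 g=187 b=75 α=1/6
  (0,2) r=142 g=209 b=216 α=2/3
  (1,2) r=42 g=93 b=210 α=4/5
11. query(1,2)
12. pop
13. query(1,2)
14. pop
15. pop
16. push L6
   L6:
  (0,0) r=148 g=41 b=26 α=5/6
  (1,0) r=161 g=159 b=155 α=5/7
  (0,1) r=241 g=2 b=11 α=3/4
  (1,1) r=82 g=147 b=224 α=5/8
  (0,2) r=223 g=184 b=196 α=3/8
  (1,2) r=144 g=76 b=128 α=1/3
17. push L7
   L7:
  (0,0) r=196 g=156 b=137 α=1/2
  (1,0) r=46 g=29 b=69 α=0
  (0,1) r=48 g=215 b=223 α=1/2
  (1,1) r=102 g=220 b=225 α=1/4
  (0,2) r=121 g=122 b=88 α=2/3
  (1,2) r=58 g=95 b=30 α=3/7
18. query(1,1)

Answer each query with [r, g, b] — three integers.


at x=0,y=1 over L1,L2:
L1 α=1: [87, 247, 36]
L2 α=4/7: [809/7, 965/7, 164/7]
rounded: [116, 138, 23]

query (1,2) [L1,L3,L4] — begin 0,0,0
L1 α=3/4: [471/4, 144, 597/4]
L3 α=1/2: [1327/8, 128, 741/8]
L4 α=2/3: [1439/24, 272/3, 4805/24]
rounded: [60, 91, 200]

query (0,2) [L1,L3,L4] — begin 0,0,0
L1 α=4/5: [792/5, 372/5, 568/5]
L3 α=2/5: [3296/25, 1766/25, 2784/25]
L4 α=4/5: [6196/125, 5166/125, 21684/125]
= [50, 41, 173]

at x=1,y=2 over L1,L3,L5:
+L1 (α=3/4) → [471/4, 144, 597/4]
+L3 (α=1/2) → [1327/8, 128, 741/8]
+L5 (α=4/5) → [2671/40, 100, 7461/40]
→ [67, 100, 187]

query (1,2) [L1,L3] — begin 0,0,0
+L1 (α=3/4) → [471/4, 144, 597/4]
+L3 (α=1/2) → [1327/8, 128, 741/8]
→ [166, 128, 93]

at x=1,y=1 over L6,L7:
+L6 (α=5/8) → [205/4, 735/8, 140]
+L7 (α=1/4) → [1023/16, 3965/32, 645/4]
rounded: [64, 124, 161]


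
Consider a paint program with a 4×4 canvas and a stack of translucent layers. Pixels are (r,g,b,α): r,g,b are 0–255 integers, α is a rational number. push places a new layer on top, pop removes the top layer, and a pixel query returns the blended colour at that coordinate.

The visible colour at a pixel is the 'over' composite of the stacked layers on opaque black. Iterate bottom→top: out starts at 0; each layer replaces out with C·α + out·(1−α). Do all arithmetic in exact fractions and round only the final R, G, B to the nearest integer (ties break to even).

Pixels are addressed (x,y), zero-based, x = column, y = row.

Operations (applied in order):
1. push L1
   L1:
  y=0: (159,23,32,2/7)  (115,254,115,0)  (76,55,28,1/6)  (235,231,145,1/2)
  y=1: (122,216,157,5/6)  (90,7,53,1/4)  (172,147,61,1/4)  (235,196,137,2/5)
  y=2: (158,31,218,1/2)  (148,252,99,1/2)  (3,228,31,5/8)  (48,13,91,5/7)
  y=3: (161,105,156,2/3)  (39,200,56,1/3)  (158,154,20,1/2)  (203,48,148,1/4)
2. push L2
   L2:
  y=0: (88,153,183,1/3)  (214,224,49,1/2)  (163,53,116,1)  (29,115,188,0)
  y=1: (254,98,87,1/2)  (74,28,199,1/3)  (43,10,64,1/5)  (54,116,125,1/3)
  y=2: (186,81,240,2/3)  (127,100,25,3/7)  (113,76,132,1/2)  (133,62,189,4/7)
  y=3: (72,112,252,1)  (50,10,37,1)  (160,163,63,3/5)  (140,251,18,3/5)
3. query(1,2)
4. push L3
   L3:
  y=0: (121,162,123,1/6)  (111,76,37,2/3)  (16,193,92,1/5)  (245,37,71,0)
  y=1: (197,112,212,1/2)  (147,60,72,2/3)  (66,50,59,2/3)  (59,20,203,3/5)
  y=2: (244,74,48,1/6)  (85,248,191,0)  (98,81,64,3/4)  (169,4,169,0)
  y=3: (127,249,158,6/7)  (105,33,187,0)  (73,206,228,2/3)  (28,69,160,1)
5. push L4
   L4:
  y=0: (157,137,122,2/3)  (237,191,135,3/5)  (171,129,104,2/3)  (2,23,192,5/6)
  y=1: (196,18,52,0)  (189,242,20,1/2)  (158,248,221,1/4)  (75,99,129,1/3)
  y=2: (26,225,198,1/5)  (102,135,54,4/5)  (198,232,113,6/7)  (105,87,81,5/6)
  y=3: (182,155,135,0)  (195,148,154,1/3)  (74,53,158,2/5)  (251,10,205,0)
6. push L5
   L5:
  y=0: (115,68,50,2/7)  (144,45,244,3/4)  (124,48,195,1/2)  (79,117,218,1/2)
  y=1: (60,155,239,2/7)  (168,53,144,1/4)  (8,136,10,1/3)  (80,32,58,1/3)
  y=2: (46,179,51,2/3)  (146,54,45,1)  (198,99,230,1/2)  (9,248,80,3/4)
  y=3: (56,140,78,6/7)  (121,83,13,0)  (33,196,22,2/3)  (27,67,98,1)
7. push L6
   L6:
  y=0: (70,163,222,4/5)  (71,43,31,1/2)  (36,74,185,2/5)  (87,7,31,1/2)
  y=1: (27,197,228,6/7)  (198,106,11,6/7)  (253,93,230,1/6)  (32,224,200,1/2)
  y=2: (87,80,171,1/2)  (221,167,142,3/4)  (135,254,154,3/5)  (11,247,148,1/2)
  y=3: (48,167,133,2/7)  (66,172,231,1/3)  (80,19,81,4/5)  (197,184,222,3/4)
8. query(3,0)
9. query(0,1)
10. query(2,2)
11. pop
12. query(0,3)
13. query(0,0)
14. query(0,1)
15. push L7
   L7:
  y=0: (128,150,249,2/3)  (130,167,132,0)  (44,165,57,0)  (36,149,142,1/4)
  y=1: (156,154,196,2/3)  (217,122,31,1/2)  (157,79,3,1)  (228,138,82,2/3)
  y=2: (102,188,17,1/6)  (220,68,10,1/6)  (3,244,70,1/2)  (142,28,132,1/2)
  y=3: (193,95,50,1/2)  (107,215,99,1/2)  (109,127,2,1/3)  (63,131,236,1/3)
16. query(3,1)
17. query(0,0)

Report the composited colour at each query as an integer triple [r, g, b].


query (1,2) [L1,L2] — begin 0,0,0
after L1 α=1/2: [74, 126, 99/2]
after L2 α=3/7: [677/7, 804/7, 39]
rounded: [97, 115, 39]

query (3,0) [L1,L2,L3,L4,L5,L6] — begin 0,0,0
L1 α=1/2: [235/2, 231/2, 145/2]
L2 α=0: [235/2, 231/2, 145/2]
L3 α=0: [235/2, 231/2, 145/2]
L4 α=5/6: [85/4, 461/12, 2065/12]
L5 α=1/2: [401/8, 1865/24, 4681/24]
L6 α=1/2: [1097/16, 2033/48, 5425/48]
→ [69, 42, 113]

query (0,1) [L1,L2,L3,L4,L5,L6] — begin 0,0,0
+L1 (α=5/6) → [305/3, 180, 785/6]
+L2 (α=1/2) → [1067/6, 139, 1307/12]
+L3 (α=1/2) → [2249/12, 251/2, 3851/24]
+L4 (α=0) → [2249/12, 251/2, 3851/24]
+L5 (α=2/7) → [12685/84, 1875/14, 30727/168]
+L6 (α=6/7) → [26293/588, 18423/98, 260551/1176]
rounded: [45, 188, 222]

at x=2,y=2 over L1,L2,L3,L4,L5,L6:
after L1 α=5/8: [15/8, 285/2, 155/8]
after L2 α=1/2: [919/16, 437/4, 1211/16]
after L3 α=3/4: [5623/64, 1409/16, 4283/64]
after L4 α=6/7: [11665/64, 3383/16, 47675/448]
after L5 α=1/2: [24337/128, 4967/32, 150715/896]
after L6 α=3/5: [50257/320, 17159/80, 357691/2240]
rounded: [157, 214, 160]

query (0,3) [L1,L2,L3,L4,L5] — begin 0,0,0
+L1 (α=2/3) → [322/3, 70, 104]
+L2 (α=1) → [72, 112, 252]
+L3 (α=6/7) → [834/7, 1606/7, 1200/7]
+L4 (α=0) → [834/7, 1606/7, 1200/7]
+L5 (α=6/7) → [3186/49, 7486/49, 4476/49]
→ [65, 153, 91]

(0,0) stack=L1,L2,L3,L4,L5; from [0,0,0]:
+L1 (α=2/7) → [318/7, 46/7, 64/7]
+L2 (α=1/3) → [1252/21, 1163/21, 1409/21]
+L3 (α=1/6) → [8801/126, 9217/126, 4814/63]
+L4 (α=2/3) → [48365/378, 43741/378, 20186/189]
+L5 (α=2/7) → [328765/2646, 270113/2646, 119830/1323]
→ [124, 102, 91]

at x=0,y=1 over L1,L2,L3,L4,L5:
L1 α=5/6: [305/3, 180, 785/6]
L2 α=1/2: [1067/6, 139, 1307/12]
L3 α=1/2: [2249/12, 251/2, 3851/24]
L4 α=0: [2249/12, 251/2, 3851/24]
L5 α=2/7: [12685/84, 1875/14, 30727/168]
rounded: [151, 134, 183]

query (3,1) [L1,L2,L3,L4,L5,L7] — begin 0,0,0
+L1 (α=2/5) → [94, 392/5, 274/5]
+L2 (α=1/3) → [242/3, 1364/15, 391/5]
+L3 (α=3/5) → [203/3, 3628/75, 3827/25]
+L4 (α=1/3) → [631/9, 14681/225, 10879/75]
+L5 (α=1/3) → [1982/27, 36562/675, 26108/225]
+L7 (α=2/3) → [14294/81, 222862/2025, 63008/675]
rounded: [176, 110, 93]

at x=0,y=0 over L1,L2,L3,L4,L5,L7:
+L1 (α=2/7) → [318/7, 46/7, 64/7]
+L2 (α=1/3) → [1252/21, 1163/21, 1409/21]
+L3 (α=1/6) → [8801/126, 9217/126, 4814/63]
+L4 (α=2/3) → [48365/378, 43741/378, 20186/189]
+L5 (α=2/7) → [328765/2646, 270113/2646, 119830/1323]
+L7 (α=2/3) → [1006141/7938, 1063913/7938, 778684/3969]
= [127, 134, 196]
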